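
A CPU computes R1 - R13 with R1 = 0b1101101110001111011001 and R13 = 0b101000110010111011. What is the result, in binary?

0b1101000101011100011110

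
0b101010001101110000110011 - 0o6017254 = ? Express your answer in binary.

0b100100001011110110000111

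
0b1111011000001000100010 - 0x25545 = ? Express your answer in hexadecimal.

0x3B2CDD

0b1111011000001000100010 = 0x3D8222 in hexadecimal.
Subtract column by column in base 16:
  2-5 → D (borrow)
  2-4-1 → D (borrow)
  2-5-1 → C (borrow)
  8-5-1 → 2
  D-2 → B
  3-0 → 3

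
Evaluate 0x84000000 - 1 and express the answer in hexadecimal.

The trailing 6 digits are 0, so subtracting 1 borrows through: they become F and the next digit up decrements.

0x83ffffff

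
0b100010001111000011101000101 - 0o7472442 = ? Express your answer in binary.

0o7472442 = 0b111100111010100100010 in binary.
Subtract column by column in base 2:
  1-0 → 1
  0-1 → 1 (borrow)
  1-0-1 → 0
  0-0 → 0
  0-0 → 0
  0-1 → 1 (borrow)
  1-0-1 → 0
  0-0 → 0
  1-1 → 0
  1-0 → 1
  1-1 → 0
  0-0 → 0
  0-1 → 1 (borrow)
  0-1-1 → 0 (borrow)
  0-1-1 → 0 (borrow)
  1-0-1 → 0
  1-0 → 1
  1-1 → 0
  1-1 → 0
  0-1 → 1 (borrow)
  0-1-1 → 0 (borrow)
  0-0-1 → 1 (borrow)
  1-0-1 → 0
  0-0 → 0
  0-0 → 0
  0-0 → 0
  1-0 → 1

0b100001010010001001000100011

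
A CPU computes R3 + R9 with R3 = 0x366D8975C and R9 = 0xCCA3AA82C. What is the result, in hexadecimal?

Add column by column in base 16, right to left:
  C+C = 8 carry 1
  5+2+1 = 8
  7+8 = F
  9+A = 3 carry 1
  8+A+1 = 3 carry 1
  D+3+1 = 1 carry 1
  6+A+1 = 1 carry 1
  6+C+1 = 3 carry 1
  3+C+1 = 0 carry 1
  final carry 1

0x1031133F88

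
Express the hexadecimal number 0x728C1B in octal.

0o34506033

Expand each hex digit to 4 bits: 7=0111 2=0010 8=1000 C=1100 1=0001 B=1011.
Group the bits in threes: 011 100 101 000 110 000 011 011 → 34506033.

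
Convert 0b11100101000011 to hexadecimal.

0x3943

Group the bits into nibbles: 0011 1001 0100 0011 → 3943.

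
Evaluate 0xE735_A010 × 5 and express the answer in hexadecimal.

Multiply each base-16 digit by 5, carrying:
  0×5 = 0 → write 0
  1×5 = 5 → write 5
  0×5 = 0 → write 0
  A×5 = 50 → write 2 carry 3
  5×5+3 = 28 → write C carry 1
  3×5+1 = 16 → write 0 carry 1
  7×5+1 = 36 → write 4 carry 2
  E×5+2 = 72 → write 8 carry 4
  remaining carry: 4

0x4840C2050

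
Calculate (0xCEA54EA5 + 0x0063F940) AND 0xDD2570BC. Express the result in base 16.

0xCD0140A4

Add column by column in base 16, right to left:
  5+0 = 5
  A+4 = E
  E+9 = 7 carry 1
  4+F+1 = 4 carry 1
  5+3+1 = 9
  A+6 = 0 carry 1
  E+0+1 = F
  C+0 = C
Sum = 0xCF0947E5; now AND with 0xDD2570BC:
  C&D=C, F&D=D, 0&2=0, 9&5=1, 4&7=4, 7&0=0, E&B=A, 5&C=4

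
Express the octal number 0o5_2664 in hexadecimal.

Each octal digit is 3 bits: 5=101 2=010 6=110 6=110 4=100.
Group the bits into nibbles: 0101 0101 1011 0100 → 55B4.

0x55B4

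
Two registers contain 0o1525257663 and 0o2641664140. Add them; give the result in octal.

0o4367144023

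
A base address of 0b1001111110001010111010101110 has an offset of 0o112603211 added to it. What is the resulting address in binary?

0b1011001000111011010100110111

0o112603211 = 0b1001010110000011010001001 in binary.
Add column by column in base 2, right to left:
  0+1 = 1
  1+0 = 1
  1+0 = 1
  1+1 = 0 carry 1
  0+0+1 = 1
  1+0 = 1
  0+0 = 0
  1+1 = 0 carry 1
  0+0+1 = 1
  1+1 = 0 carry 1
  1+1+1 = 1 carry 1
  1+0+1 = 0 carry 1
  0+0+1 = 1
  1+0 = 1
  0+0 = 0
  1+0 = 1
  0+1 = 1
  0+1 = 1
  0+0 = 0
  1+1 = 0 carry 1
  1+0+1 = 0 carry 1
  1+1+1 = 1 carry 1
  1+0+1 = 0 carry 1
  1+0+1 = 0 carry 1
  1+1+1 = 1 carry 1
  0+0+1 = 1
  0+0 = 0
  1+0 = 1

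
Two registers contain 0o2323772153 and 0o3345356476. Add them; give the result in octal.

Add column by column in base 8, right to left:
  3+6 = 1 carry 1
  5+7+1 = 5 carry 1
  1+4+1 = 6
  2+6 = 0 carry 1
  7+5+1 = 5 carry 1
  7+3+1 = 3 carry 1
  3+5+1 = 1 carry 1
  2+4+1 = 7
  3+3 = 6
  2+3 = 5

0o5671350651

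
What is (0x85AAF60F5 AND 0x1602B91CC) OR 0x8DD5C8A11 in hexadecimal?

0x85AAF60F5 AND 0x1602B91CC = 0x0402B00C4.
Then OR with 0x8DD5C8A11.

0x8DD7F8AD5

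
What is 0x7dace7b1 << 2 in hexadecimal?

0x1f6b39ec4

2 bits is not a whole number of base-16 digits; in binary: 1111101101011001110011110110001 << 2 = 111110110101100111001111011000100.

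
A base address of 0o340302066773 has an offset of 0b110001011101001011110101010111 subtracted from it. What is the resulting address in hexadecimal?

0x6D193B0A4

0o340302066773 = 0x703086DFB in hexadecimal.
0b110001011101001011110101010111 = 0x3174BD57 in hexadecimal.
Subtract column by column in base 16:
  B-7 → 4
  F-5 → A
  D-D → 0
  6-B → B (borrow)
  8-4-1 → 3
  0-7 → 9 (borrow)
  3-1-1 → 1
  0-3 → D (borrow)
  7-0-1 → 6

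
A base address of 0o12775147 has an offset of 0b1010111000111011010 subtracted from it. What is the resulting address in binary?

0b1001101000100010001101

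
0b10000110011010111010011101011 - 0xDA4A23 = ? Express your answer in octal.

0o1774625310

0b10000110011010111010011101011 = 0o2063272353 in octal.
0xDA4A23 = 0o66445043 in octal.
Subtract column by column in base 8:
  3-3 → 0
  5-4 → 1
  3-0 → 3
  2-5 → 5 (borrow)
  7-4-1 → 2
  2-4 → 6 (borrow)
  3-6-1 → 4 (borrow)
  6-6-1 → 7 (borrow)
  0-0-1 → 7 (borrow)
  2-0-1 → 1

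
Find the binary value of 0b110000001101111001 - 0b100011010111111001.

Subtract column by column in base 2:
  1-1 → 0
  0-0 → 0
  0-0 → 0
  1-1 → 0
  1-1 → 0
  1-1 → 0
  1-1 → 0
  0-1 → 1 (borrow)
  1-1-1 → 1 (borrow)
  1-0-1 → 0
  0-1 → 1 (borrow)
  0-0-1 → 1 (borrow)
  0-1-1 → 0 (borrow)
  0-1-1 → 0 (borrow)
  0-0-1 → 1 (borrow)
  0-0-1 → 1 (borrow)
  1-0-1 → 0
  1-1 → 0

0b1100110110000000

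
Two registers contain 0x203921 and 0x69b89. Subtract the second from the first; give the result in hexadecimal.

0x199d98

Subtract column by column in base 16:
  1-9 → 8 (borrow)
  2-8-1 → 9 (borrow)
  9-b-1 → d (borrow)
  3-9-1 → 9 (borrow)
  0-6-1 → 9 (borrow)
  2-0-1 → 1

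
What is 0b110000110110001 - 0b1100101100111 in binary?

Subtract column by column in base 2:
  1-1 → 0
  0-1 → 1 (borrow)
  0-1-1 → 0 (borrow)
  0-0-1 → 1 (borrow)
  1-0-1 → 0
  1-1 → 0
  0-1 → 1 (borrow)
  1-0-1 → 0
  1-1 → 0
  0-0 → 0
  0-0 → 0
  0-1 → 1 (borrow)
  0-1-1 → 0 (borrow)
  1-0-1 → 0
  1-0 → 1

0b100100001001010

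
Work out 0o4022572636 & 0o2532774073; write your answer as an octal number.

AND each oct digit independently (no carries):
  4&2=0, 0&5=0, 2&3=2, 2&2=2, 5&7=5, 7&7=7, 2&4=0, 6&0=0, 3&7=3, 6&3=2

0o0022570032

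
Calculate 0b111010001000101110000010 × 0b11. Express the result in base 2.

Multiply each base-2 digit by 3, carrying:
  0×3 = 0 → write 0
  1×3 = 3 → write 1 carry 1
  0×3+1 = 1 → write 1
  0×3 = 0 → write 0
  0×3 = 0 → write 0
  0×3 = 0 → write 0
  0×3 = 0 → write 0
  1×3 = 3 → write 1 carry 1
  1×3+1 = 4 → write 0 carry 2
  1×3+2 = 5 → write 1 carry 2
  0×3+2 = 2 → write 0 carry 1
  1×3+1 = 4 → write 0 carry 2
  0×3+2 = 2 → write 0 carry 1
  0×3+1 = 1 → write 1
  0×3 = 0 → write 0
  1×3 = 3 → write 1 carry 1
  0×3+1 = 1 → write 1
  0×3 = 0 → write 0
  0×3 = 0 → write 0
  1×3 = 3 → write 1 carry 1
  0×3+1 = 1 → write 1
  1×3 = 3 → write 1 carry 1
  1×3+1 = 4 → write 0 carry 2
  1×3+2 = 5 → write 1 carry 2
  remaining carry: 10

0b10101110011010001010000110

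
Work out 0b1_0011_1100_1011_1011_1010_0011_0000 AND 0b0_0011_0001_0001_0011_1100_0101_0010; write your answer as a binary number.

0b00011000000010011100000010000

AND bit by bit (1 only where both bits are 1):
  10011110010111011101000110000
& 00011000100010011110001010010
= 00011000000010011100000010000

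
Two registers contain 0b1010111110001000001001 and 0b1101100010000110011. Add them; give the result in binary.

0b1100101010011000111100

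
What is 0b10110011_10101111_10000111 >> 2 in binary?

0b1011001110101111100001

Right shift by 2: drop the 2 least-significant bits.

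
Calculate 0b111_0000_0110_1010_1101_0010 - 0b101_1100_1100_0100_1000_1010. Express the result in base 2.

Subtract column by column in base 2:
  0-0 → 0
  1-1 → 0
  0-0 → 0
  0-1 → 1 (borrow)
  1-0-1 → 0
  0-0 → 0
  1-0 → 1
  1-1 → 0
  0-0 → 0
  1-0 → 1
  0-1 → 1 (borrow)
  1-0-1 → 0
  0-0 → 0
  1-0 → 1
  1-1 → 0
  0-1 → 1 (borrow)
  0-0-1 → 1 (borrow)
  0-0-1 → 1 (borrow)
  0-1-1 → 0 (borrow)
  0-1-1 → 0 (borrow)
  1-1-1 → 1 (borrow)
  1-0-1 → 0
  1-1 → 0

0b100111010011001001000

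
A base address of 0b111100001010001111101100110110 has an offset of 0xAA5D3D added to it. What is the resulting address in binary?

0b111100110100110101100001110011

0xAA5D3D = 0b101010100101110100111101 in binary.
Add column by column in base 2, right to left:
  0+1 = 1
  1+0 = 1
  1+1 = 0 carry 1
  0+1+1 = 0 carry 1
  1+1+1 = 1 carry 1
  1+1+1 = 1 carry 1
  0+0+1 = 1
  0+0 = 0
  1+1 = 0 carry 1
  1+0+1 = 0 carry 1
  0+1+1 = 0 carry 1
  1+1+1 = 1 carry 1
  1+1+1 = 1 carry 1
  1+0+1 = 0 carry 1
  1+1+1 = 1 carry 1
  1+0+1 = 0 carry 1
  0+0+1 = 1
  0+1 = 1
  0+0 = 0
  1+1 = 0 carry 1
  0+0+1 = 1
  1+1 = 0 carry 1
  0+0+1 = 1
  0+1 = 1
  0+0 = 0
  0+0 = 0
  1+0 = 1
  1+0 = 1
  1+0 = 1
  1+0 = 1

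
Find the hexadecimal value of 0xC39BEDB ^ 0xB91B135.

0x7A80FEE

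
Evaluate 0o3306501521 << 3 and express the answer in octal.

0o33065015210

Shifting left by 3 bits = 1 oct digit: append 1 zero.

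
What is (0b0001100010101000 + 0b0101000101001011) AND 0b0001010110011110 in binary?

Add column by column in base 2, right to left:
  0+1 = 1
  0+1 = 1
  0+0 = 0
  1+1 = 0 carry 1
  0+0+1 = 1
  1+0 = 1
  0+1 = 1
  1+0 = 1
  0+1 = 1
  0+0 = 0
  0+0 = 0
  1+0 = 1
  1+1 = 0 carry 1
  0+0+1 = 1
  0+1 = 1
Sum = 0b110100111110011; now AND with 0b0001010110011110:
  0110100111110011
& 0001010110011110
= 0000000110010010

0b110010010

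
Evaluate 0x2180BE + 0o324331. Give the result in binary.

0b1000110010100110010111

0x2180BE = 0b1000011000000010111110 in binary.
0o324331 = 0b11010100011011001 in binary.
Add column by column in base 2, right to left:
  0+1 = 1
  1+0 = 1
  1+0 = 1
  1+1 = 0 carry 1
  1+1+1 = 1 carry 1
  1+0+1 = 0 carry 1
  0+1+1 = 0 carry 1
  1+1+1 = 1 carry 1
  0+0+1 = 1
  0+0 = 0
  0+0 = 0
  0+1 = 1
  0+0 = 0
  0+1 = 1
  0+0 = 0
  1+1 = 0 carry 1
  1+1+1 = 1 carry 1
  0+0+1 = 1
  0+0 = 0
  0+0 = 0
  0+0 = 0
  1+0 = 1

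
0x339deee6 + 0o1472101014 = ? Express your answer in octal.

0o10041470362

0x339deee6 = 0o6347367346 in octal.
Add column by column in base 8, right to left:
  6+4 = 2 carry 1
  4+1+1 = 6
  3+0 = 3
  7+1 = 0 carry 1
  6+0+1 = 7
  3+1 = 4
  7+2 = 1 carry 1
  4+7+1 = 4 carry 1
  3+4+1 = 0 carry 1
  6+1+1 = 0 carry 1
  final carry 1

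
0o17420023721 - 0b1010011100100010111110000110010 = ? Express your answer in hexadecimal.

0x28aeab9f

0o17420023721 = 0x7c4027d1 in hexadecimal.
0b1010011100100010111110000110010 = 0x53917c32 in hexadecimal.
Subtract column by column in base 16:
  1-2 → f (borrow)
  d-3-1 → 9
  7-c → b (borrow)
  2-7-1 → a (borrow)
  0-1-1 → e (borrow)
  4-9-1 → a (borrow)
  c-3-1 → 8
  7-5 → 2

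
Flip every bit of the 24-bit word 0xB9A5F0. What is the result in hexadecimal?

0x465A0F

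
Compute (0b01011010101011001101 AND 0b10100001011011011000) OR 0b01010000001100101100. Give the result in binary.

0b1010000001111101100

0b01011010101011001101 AND 0b10100001011011011000 = 0b00000000001011001000.
Then OR with 0b01010000001100101100.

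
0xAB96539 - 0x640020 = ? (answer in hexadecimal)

Subtract column by column in base 16:
  9-0 → 9
  3-2 → 1
  5-0 → 5
  6-0 → 6
  9-4 → 5
  B-6 → 5
  A-0 → A

0xA556519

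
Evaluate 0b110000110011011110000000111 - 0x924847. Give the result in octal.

0o541671700

0b110000110011011110000000111 = 0o606336007 in octal.
0x924847 = 0o44444107 in octal.
Subtract column by column in base 8:
  7-7 → 0
  0-0 → 0
  0-1 → 7 (borrow)
  6-4-1 → 1
  3-4 → 7 (borrow)
  3-4-1 → 6 (borrow)
  6-4-1 → 1
  0-4 → 4 (borrow)
  6-0-1 → 5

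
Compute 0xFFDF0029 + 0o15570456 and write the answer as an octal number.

0o40005370527

0xFFDF0029 = 0o37767600051 in octal.
Add column by column in base 8, right to left:
  1+6 = 7
  5+5 = 2 carry 1
  0+4+1 = 5
  0+0 = 0
  0+7 = 7
  6+5 = 3 carry 1
  7+5+1 = 5 carry 1
  6+1+1 = 0 carry 1
  7+0+1 = 0 carry 1
  7+0+1 = 0 carry 1
  3+0+1 = 4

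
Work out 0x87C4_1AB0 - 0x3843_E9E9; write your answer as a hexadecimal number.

Subtract column by column in base 16:
  0-9 → 7 (borrow)
  B-E-1 → C (borrow)
  A-9-1 → 0
  1-E → 3 (borrow)
  4-3-1 → 0
  C-4 → 8
  7-8 → F (borrow)
  8-3-1 → 4

0x4F8030C7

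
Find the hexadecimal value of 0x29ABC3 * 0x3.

0x7D0349

Multiply each base-16 digit by 3, carrying:
  3×3 = 9 → write 9
  C×3 = 36 → write 4 carry 2
  B×3+2 = 35 → write 3 carry 2
  A×3+2 = 32 → write 0 carry 2
  9×3+2 = 29 → write D carry 1
  2×3+1 = 7 → write 7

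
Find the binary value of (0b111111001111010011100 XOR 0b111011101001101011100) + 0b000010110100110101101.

First 0b111111001111010011100 XOR 0b111011101001101011100 = 0b000100100110111000000.
Add column by column in base 2, right to left:
  0+1 = 1
  0+0 = 0
  0+1 = 1
  0+1 = 1
  0+0 = 0
  0+1 = 1
  1+0 = 1
  1+1 = 0 carry 1
  1+1+1 = 1 carry 1
  0+0+1 = 1
  1+0 = 1
  1+1 = 0 carry 1
  0+0+1 = 1
  0+1 = 1
  1+1 = 0 carry 1
  0+0+1 = 1
  0+1 = 1
  1+0 = 1

0b111011011101101101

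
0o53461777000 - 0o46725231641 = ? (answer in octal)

0o4534545137

Subtract column by column in base 8:
  0-1 → 7 (borrow)
  0-4-1 → 3 (borrow)
  0-6-1 → 1 (borrow)
  7-1-1 → 5
  7-3 → 4
  7-2 → 5
  1-5 → 4 (borrow)
  6-2-1 → 3
  4-7 → 5 (borrow)
  3-6-1 → 4 (borrow)
  5-4-1 → 0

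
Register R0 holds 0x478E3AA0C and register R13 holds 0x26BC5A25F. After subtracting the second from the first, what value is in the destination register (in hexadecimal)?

0x20D1E07AD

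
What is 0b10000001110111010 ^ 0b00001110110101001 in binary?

0b10001111000010011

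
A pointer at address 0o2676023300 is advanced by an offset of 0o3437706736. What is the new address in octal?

0o6335732236

Add column by column in base 8, right to left:
  0+6 = 6
  0+3 = 3
  3+7 = 2 carry 1
  3+6+1 = 2 carry 1
  2+0+1 = 3
  0+7 = 7
  6+7 = 5 carry 1
  7+3+1 = 3 carry 1
  6+4+1 = 3 carry 1
  2+3+1 = 6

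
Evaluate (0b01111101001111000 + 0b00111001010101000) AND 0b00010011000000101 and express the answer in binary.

0b10010000000000

Add column by column in base 2, right to left:
  0+0 = 0
  0+0 = 0
  0+0 = 0
  1+1 = 0 carry 1
  1+0+1 = 0 carry 1
  1+1+1 = 1 carry 1
  1+0+1 = 0 carry 1
  0+1+1 = 0 carry 1
  0+0+1 = 1
  1+1 = 0 carry 1
  0+0+1 = 1
  1+0 = 1
  1+1 = 0 carry 1
  1+1+1 = 1 carry 1
  1+1+1 = 1 carry 1
  1+0+1 = 0 carry 1
  final carry 1
Sum = 0b10110110100100000; now AND with 0b00010011000000101:
  10110110100100000
& 00010011000000101
= 00010010000000000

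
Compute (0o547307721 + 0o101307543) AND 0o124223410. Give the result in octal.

Add column by column in base 8, right to left:
  1+3 = 4
  2+4 = 6
  7+5 = 4 carry 1
  7+7+1 = 7 carry 1
  0+0+1 = 1
  3+3 = 6
  7+1 = 0 carry 1
  4+0+1 = 5
  5+1 = 6
Sum = 0o650617464; now AND with 0o124223410:
  6&1=0, 5&2=0, 0&4=0, 6&2=2, 1&2=0, 7&3=3, 4&4=4, 6&1=0, 4&0=0

0o203400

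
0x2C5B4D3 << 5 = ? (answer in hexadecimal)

5 bits is not a whole number of base-16 digits; in binary: 10110001011011010011010011 << 5 = 1011000101101101001101001100000.

0x58B69A60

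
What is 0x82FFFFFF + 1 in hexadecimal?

0x83000000

The trailing 6 digits are F (max in base 16), so adding 1 cascades: they roll to 0 and the next digit up increments.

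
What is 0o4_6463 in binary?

0b100110100110011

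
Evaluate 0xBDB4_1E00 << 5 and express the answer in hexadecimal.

0x17B683C000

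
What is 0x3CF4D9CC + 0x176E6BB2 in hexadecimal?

Add column by column in base 16, right to left:
  C+2 = E
  C+B = 7 carry 1
  9+B+1 = 5 carry 1
  D+6+1 = 4 carry 1
  4+E+1 = 3 carry 1
  F+6+1 = 6 carry 1
  C+7+1 = 4 carry 1
  3+1+1 = 5

0x5463457E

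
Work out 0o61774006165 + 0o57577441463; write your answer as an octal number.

0o141573447650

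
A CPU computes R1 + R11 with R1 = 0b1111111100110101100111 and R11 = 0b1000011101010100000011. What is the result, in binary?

Add column by column in base 2, right to left:
  1+1 = 0 carry 1
  1+1+1 = 1 carry 1
  1+0+1 = 0 carry 1
  0+0+1 = 1
  0+0 = 0
  1+0 = 1
  1+0 = 1
  0+0 = 0
  1+1 = 0 carry 1
  0+0+1 = 1
  1+1 = 0 carry 1
  1+0+1 = 0 carry 1
  0+1+1 = 0 carry 1
  0+0+1 = 1
  1+1 = 0 carry 1
  1+1+1 = 1 carry 1
  1+1+1 = 1 carry 1
  1+0+1 = 0 carry 1
  1+0+1 = 0 carry 1
  1+0+1 = 0 carry 1
  1+0+1 = 0 carry 1
  1+1+1 = 1 carry 1
  final carry 1

0b11000011010001001101010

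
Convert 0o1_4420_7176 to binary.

0b1100100010000111001111110

Each octal digit is 3 bits: 1=001 4=100 4=100 2=010 0=000 7=111 1=001 7=111 6=110.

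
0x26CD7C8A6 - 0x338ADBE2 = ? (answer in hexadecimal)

Subtract column by column in base 16:
  6-2 → 4
  A-E → C (borrow)
  8-B-1 → C (borrow)
  C-D-1 → E (borrow)
  7-A-1 → C (borrow)
  D-8-1 → 4
  C-3 → 9
  6-3 → 3
  2-0 → 2

0x2394CECC4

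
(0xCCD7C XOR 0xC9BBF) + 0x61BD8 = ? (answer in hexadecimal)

0x6729B

First 0xCCD7C XOR 0xC9BBF = 0x056C3.
Add column by column in base 16, right to left:
  3+8 = B
  C+D = 9 carry 1
  6+B+1 = 2 carry 1
  5+1+1 = 7
  0+6 = 6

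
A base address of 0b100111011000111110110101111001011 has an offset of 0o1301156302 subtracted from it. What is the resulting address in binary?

0b100110000000110101000111100001001

0o1301156302 = 0b1011000001001101110011000010 in binary.
Subtract column by column in base 2:
  1-0 → 1
  1-1 → 0
  0-0 → 0
  1-0 → 1
  0-0 → 0
  0-0 → 0
  1-1 → 0
  1-1 → 0
  1-0 → 1
  1-0 → 1
  0-1 → 1 (borrow)
  1-1-1 → 1 (borrow)
  0-1-1 → 0 (borrow)
  1-0-1 → 0
  1-1 → 0
  0-1 → 1 (borrow)
  1-0-1 → 0
  1-0 → 1
  1-1 → 0
  1-0 → 1
  1-0 → 1
  0-0 → 0
  0-0 → 0
  0-0 → 0
  1-1 → 0
  1-1 → 0
  0-0 → 0
  1-1 → 0
  1-0 → 1
  1-0 → 1
  0-0 → 0
  0-0 → 0
  1-0 → 1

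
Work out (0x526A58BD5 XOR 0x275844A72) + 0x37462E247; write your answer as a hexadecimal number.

First 0x526A58BD5 XOR 0x275844A72 = 0x75321C1A7.
Add column by column in base 16, right to left:
  7+7 = E
  A+4 = E
  1+2 = 3
  C+E = A carry 1
  1+2+1 = 4
  2+6 = 8
  3+4 = 7
  5+7 = C
  7+3 = A

0xAC784A3EE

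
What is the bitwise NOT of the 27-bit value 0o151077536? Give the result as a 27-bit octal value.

0o626700241

Each oct digit d becomes 7−d:
  1→6, 5→2, 1→6, 0→7, 7→0, 7→0, 5→2, 3→4, 6→1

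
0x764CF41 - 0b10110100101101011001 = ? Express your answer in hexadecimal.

0b10110100101101011001 = 0xB4B59 in hexadecimal.
Subtract column by column in base 16:
  1-9 → 8 (borrow)
  4-5-1 → E (borrow)
  F-B-1 → 3
  C-4 → 8
  4-B → 9 (borrow)
  6-0-1 → 5
  7-0 → 7

0x75983E8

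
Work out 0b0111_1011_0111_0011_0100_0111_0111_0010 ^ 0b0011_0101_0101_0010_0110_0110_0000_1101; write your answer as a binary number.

0b01001110001000010010000101111111

XOR bit by bit (1 where the bits differ):
  01111011011100110100011101110010
^ 00110101010100100110011000001101
= 01001110001000010010000101111111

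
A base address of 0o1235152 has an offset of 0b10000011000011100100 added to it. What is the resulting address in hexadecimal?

0o1235152 = 0x53A6A in hexadecimal.
0b10000011000011100100 = 0x830E4 in hexadecimal.
Add column by column in base 16, right to left:
  A+4 = E
  6+E = 4 carry 1
  A+0+1 = B
  3+3 = 6
  5+8 = D

0xD6B4E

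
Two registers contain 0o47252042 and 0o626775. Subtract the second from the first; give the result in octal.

0o46423045

Subtract column by column in base 8:
  2-5 → 5 (borrow)
  4-7-1 → 4 (borrow)
  0-7-1 → 0 (borrow)
  2-6-1 → 3 (borrow)
  5-2-1 → 2
  2-6 → 4 (borrow)
  7-0-1 → 6
  4-0 → 4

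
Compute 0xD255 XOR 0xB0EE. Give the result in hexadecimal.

XOR each hex digit independently (no carries):
  D^B=6, 2^0=2, 5^E=B, 5^E=B

0x62BB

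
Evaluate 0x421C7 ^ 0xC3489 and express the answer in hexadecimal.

XOR each hex digit independently (no carries):
  4^C=8, 2^3=1, 1^4=5, C^8=4, 7^9=E

0x8154E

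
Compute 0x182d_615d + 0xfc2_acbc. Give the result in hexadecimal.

Add column by column in base 16, right to left:
  d+c = 9 carry 1
  5+b+1 = 1 carry 1
  1+c+1 = e
  6+a = 0 carry 1
  d+2+1 = 0 carry 1
  2+c+1 = f
  8+f = 7 carry 1
  1+0+1 = 2

0x27f00e19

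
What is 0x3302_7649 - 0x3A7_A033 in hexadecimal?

0x2F5AD616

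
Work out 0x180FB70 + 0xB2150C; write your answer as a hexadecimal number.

Add column by column in base 16, right to left:
  0+C = C
  7+0 = 7
  B+5 = 0 carry 1
  F+1+1 = 1 carry 1
  0+2+1 = 3
  8+B = 3 carry 1
  1+0+1 = 2

0x233107C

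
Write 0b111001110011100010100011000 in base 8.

Group the bits in threes: 111 001 110 011 100 010 100 011 000 → 716342430.

0o716342430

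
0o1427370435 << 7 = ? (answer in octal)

7 bits is not a whole number of base-8 digits; in binary: 1100010111011111000100011101 << 7 = 11000101110111110001000111010000000.

0o305676107200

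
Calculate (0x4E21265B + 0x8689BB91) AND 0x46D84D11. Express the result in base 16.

0x44884100

Add column by column in base 16, right to left:
  B+1 = C
  5+9 = E
  6+B = 1 carry 1
  2+B+1 = E
  1+9 = A
  2+8 = A
  E+6 = 4 carry 1
  4+8+1 = D
Sum = 0xD4AAE1EC; now AND with 0x46D84D11:
  D&4=4, 4&6=4, A&D=8, A&8=8, E&4=4, 1&D=1, E&1=0, C&1=0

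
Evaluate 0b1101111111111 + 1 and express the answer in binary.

0b1110000000000

The trailing 10 digits are 1 (max in base 2), so adding 1 cascades: they roll to 0 and the next digit up increments.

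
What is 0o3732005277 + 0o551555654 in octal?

Add column by column in base 8, right to left:
  7+4 = 3 carry 1
  7+5+1 = 5 carry 1
  2+6+1 = 1 carry 1
  5+5+1 = 3 carry 1
  0+5+1 = 6
  0+5 = 5
  2+1 = 3
  3+5 = 0 carry 1
  7+5+1 = 5 carry 1
  3+0+1 = 4

0o4503563153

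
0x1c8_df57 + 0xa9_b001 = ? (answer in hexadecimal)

0x2728f58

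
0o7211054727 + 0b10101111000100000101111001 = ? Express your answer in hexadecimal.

0o7211054727 = 0x3A2459D7 in hexadecimal.
0b10101111000100000101111001 = 0x2BC4179 in hexadecimal.
Add column by column in base 16, right to left:
  7+9 = 0 carry 1
  D+7+1 = 5 carry 1
  9+1+1 = B
  5+4 = 9
  4+C = 0 carry 1
  2+B+1 = E
  A+2 = C
  3+0 = 3

0x3CE09B50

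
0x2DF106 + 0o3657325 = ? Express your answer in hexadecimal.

0x3D4FDB

0o3657325 = 0xF5ED5 in hexadecimal.
Add column by column in base 16, right to left:
  6+5 = B
  0+D = D
  1+E = F
  F+5 = 4 carry 1
  D+F+1 = D carry 1
  2+0+1 = 3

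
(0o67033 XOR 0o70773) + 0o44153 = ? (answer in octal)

First 0o67033 XOR 0o70773 = 0o17740.
Add column by column in base 8, right to left:
  0+3 = 3
  4+5 = 1 carry 1
  7+1+1 = 1 carry 1
  7+4+1 = 4 carry 1
  1+4+1 = 6

0o64113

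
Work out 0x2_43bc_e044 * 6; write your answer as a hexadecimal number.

Multiply each base-16 digit by 6, carrying:
  4×6 = 24 → write 8 carry 1
  4×6+1 = 25 → write 9 carry 1
  0×6+1 = 1 → write 1
  e×6 = 84 → write 4 carry 5
  c×6+5 = 77 → write d carry 4
  b×6+4 = 70 → write 6 carry 4
  3×6+4 = 22 → write 6 carry 1
  4×6+1 = 25 → write 9 carry 1
  2×6+1 = 13 → write d

0xd966d4198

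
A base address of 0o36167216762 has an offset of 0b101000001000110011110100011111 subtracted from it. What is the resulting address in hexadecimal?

0xC9B9E0D3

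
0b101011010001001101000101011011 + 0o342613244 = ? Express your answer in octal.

0o5663763777

0b101011010001001101000101011011 = 0o5321150533 in octal.
Add column by column in base 8, right to left:
  3+4 = 7
  3+4 = 7
  5+2 = 7
  0+3 = 3
  5+1 = 6
  1+6 = 7
  1+2 = 3
  2+4 = 6
  3+3 = 6
  5+0 = 5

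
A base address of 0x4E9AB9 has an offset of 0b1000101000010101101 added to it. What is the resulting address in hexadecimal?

0b1000101000010101101 = 0x450AD in hexadecimal.
Add column by column in base 16, right to left:
  9+D = 6 carry 1
  B+A+1 = 6 carry 1
  A+0+1 = B
  9+5 = E
  E+4 = 2 carry 1
  4+0+1 = 5

0x52EB66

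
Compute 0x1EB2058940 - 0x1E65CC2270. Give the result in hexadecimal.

Subtract column by column in base 16:
  0-0 → 0
  4-7 → D (borrow)
  9-2-1 → 6
  8-2 → 6
  5-C → 9 (borrow)
  0-C-1 → 3 (borrow)
  2-5-1 → C (borrow)
  B-6-1 → 4
  E-E → 0
  1-1 → 0

0x4C3966D0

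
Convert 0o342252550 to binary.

Each octal digit is 3 bits: 3=011 4=100 2=010 2=010 5=101 2=010 5=101 5=101 0=000.

0b11100010010101010101101000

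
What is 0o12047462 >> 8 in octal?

0o24117

8 bits is not a whole number of base-8 digits; in binary: 1010000100111100110010 >> 8 = 10100001001111.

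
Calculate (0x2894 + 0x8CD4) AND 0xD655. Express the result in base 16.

0x9440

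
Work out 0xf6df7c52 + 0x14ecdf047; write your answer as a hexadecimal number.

Add column by column in base 16, right to left:
  2+7 = 9
  5+4 = 9
  c+0 = c
  7+f = 6 carry 1
  f+d+1 = d carry 1
  d+c+1 = a carry 1
  6+e+1 = 5 carry 1
  f+4+1 = 4 carry 1
  0+1+1 = 2

0x245ad6c99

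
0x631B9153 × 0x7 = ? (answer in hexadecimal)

Multiply each base-16 digit by 7, carrying:
  3×7 = 21 → write 5 carry 1
  5×7+1 = 36 → write 4 carry 2
  1×7+2 = 9 → write 9
  9×7 = 63 → write F carry 3
  B×7+3 = 80 → write 0 carry 5
  1×7+5 = 12 → write C
  3×7 = 21 → write 5 carry 1
  6×7+1 = 43 → write B carry 2
  remaining carry: 2

0x2B5C0F945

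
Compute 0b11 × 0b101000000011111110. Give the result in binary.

Multiply each base-2 digit by 3, carrying:
  0×3 = 0 → write 0
  1×3 = 3 → write 1 carry 1
  1×3+1 = 4 → write 0 carry 2
  1×3+2 = 5 → write 1 carry 2
  1×3+2 = 5 → write 1 carry 2
  1×3+2 = 5 → write 1 carry 2
  1×3+2 = 5 → write 1 carry 2
  1×3+2 = 5 → write 1 carry 2
  0×3+2 = 2 → write 0 carry 1
  0×3+1 = 1 → write 1
  0×3 = 0 → write 0
  0×3 = 0 → write 0
  0×3 = 0 → write 0
  0×3 = 0 → write 0
  0×3 = 0 → write 0
  1×3 = 3 → write 1 carry 1
  0×3+1 = 1 → write 1
  1×3 = 3 → write 1 carry 1
  remaining carry: 1

0b1111000001011111010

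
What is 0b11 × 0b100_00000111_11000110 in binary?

0b11000001011101010010

Multiply each base-2 digit by 3, carrying:
  0×3 = 0 → write 0
  1×3 = 3 → write 1 carry 1
  1×3+1 = 4 → write 0 carry 2
  0×3+2 = 2 → write 0 carry 1
  0×3+1 = 1 → write 1
  0×3 = 0 → write 0
  1×3 = 3 → write 1 carry 1
  1×3+1 = 4 → write 0 carry 2
  1×3+2 = 5 → write 1 carry 2
  1×3+2 = 5 → write 1 carry 2
  1×3+2 = 5 → write 1 carry 2
  0×3+2 = 2 → write 0 carry 1
  0×3+1 = 1 → write 1
  0×3 = 0 → write 0
  0×3 = 0 → write 0
  0×3 = 0 → write 0
  0×3 = 0 → write 0
  0×3 = 0 → write 0
  1×3 = 3 → write 1 carry 1
  remaining carry: 1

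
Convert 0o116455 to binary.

0b1001110100101101

Each octal digit is 3 bits: 1=001 1=001 6=110 4=100 5=101 5=101.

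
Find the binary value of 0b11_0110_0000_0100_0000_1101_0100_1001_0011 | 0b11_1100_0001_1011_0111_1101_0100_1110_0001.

0b1111100001111101111101010011110011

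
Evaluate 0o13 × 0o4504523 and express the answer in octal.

0o62763221

Multiply each base-8 digit by 11, carrying:
  3×11 = 33 → write 1 carry 4
  2×11+4 = 26 → write 2 carry 3
  5×11+3 = 58 → write 2 carry 7
  4×11+7 = 51 → write 3 carry 6
  0×11+6 = 6 → write 6
  5×11 = 55 → write 7 carry 6
  4×11+6 = 50 → write 2 carry 6
  remaining carry: 6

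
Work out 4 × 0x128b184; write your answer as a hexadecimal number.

Multiply each base-16 digit by 4, carrying:
  4×4 = 16 → write 0 carry 1
  8×4+1 = 33 → write 1 carry 2
  1×4+2 = 6 → write 6
  b×4 = 44 → write c carry 2
  8×4+2 = 34 → write 2 carry 2
  2×4+2 = 10 → write a
  1×4 = 4 → write 4

0x4a2c610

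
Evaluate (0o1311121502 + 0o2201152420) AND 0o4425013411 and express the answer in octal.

0o400010000

Add column by column in base 8, right to left:
  2+0 = 2
  0+2 = 2
  5+4 = 1 carry 1
  1+2+1 = 4
  2+5 = 7
  1+1 = 2
  1+1 = 2
  1+0 = 1
  3+2 = 5
  1+2 = 3
Sum = 0o3512274122; now AND with 0o4425013411:
  3&4=0, 5&4=4, 1&2=0, 2&5=0, 2&0=0, 7&1=1, 4&3=0, 1&4=0, 2&1=0, 2&1=0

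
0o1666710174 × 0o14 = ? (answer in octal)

0o26222542720

Multiply each base-8 digit by 12, carrying:
  4×12 = 48 → write 0 carry 6
  7×12+6 = 90 → write 2 carry 11
  1×12+11 = 23 → write 7 carry 2
  0×12+2 = 2 → write 2
  1×12 = 12 → write 4 carry 1
  7×12+1 = 85 → write 5 carry 10
  6×12+10 = 82 → write 2 carry 10
  6×12+10 = 82 → write 2 carry 10
  6×12+10 = 82 → write 2 carry 10
  1×12+10 = 22 → write 6 carry 2
  remaining carry: 2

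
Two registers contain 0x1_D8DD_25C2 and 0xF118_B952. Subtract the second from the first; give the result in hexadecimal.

0xE7C46C70

Subtract column by column in base 16:
  2-2 → 0
  C-5 → 7
  5-9 → C (borrow)
  2-B-1 → 6 (borrow)
  D-8-1 → 4
  D-1 → C
  8-1 → 7
  D-F → E (borrow)
  1-0-1 → 0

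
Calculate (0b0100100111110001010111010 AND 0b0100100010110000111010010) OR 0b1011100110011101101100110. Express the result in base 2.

0b1111100110111101111110110

0b0100100111110001010111010 AND 0b0100100010110000111010010 = 0b0100100010110000010010010.
Then OR with 0b1011100110011101101100110.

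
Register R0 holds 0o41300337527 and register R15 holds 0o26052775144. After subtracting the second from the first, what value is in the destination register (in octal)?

0o13225342363

Subtract column by column in base 8:
  7-4 → 3
  2-4 → 6 (borrow)
  5-1-1 → 3
  7-5 → 2
  3-7 → 4 (borrow)
  3-7-1 → 3 (borrow)
  0-2-1 → 5 (borrow)
  0-5-1 → 2 (borrow)
  3-0-1 → 2
  1-6 → 3 (borrow)
  4-2-1 → 1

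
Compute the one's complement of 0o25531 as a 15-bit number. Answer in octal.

0o52246

Each oct digit d becomes 7−d:
  2→5, 5→2, 5→2, 3→4, 1→6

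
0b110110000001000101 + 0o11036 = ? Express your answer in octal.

0b110110000001000101 = 0o660105 in octal.
Add column by column in base 8, right to left:
  5+6 = 3 carry 1
  0+3+1 = 4
  1+0 = 1
  0+1 = 1
  6+1 = 7
  6+0 = 6

0o671143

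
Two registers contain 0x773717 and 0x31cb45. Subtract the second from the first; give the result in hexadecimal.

Subtract column by column in base 16:
  7-5 → 2
  1-4 → d (borrow)
  7-b-1 → b (borrow)
  3-c-1 → 6 (borrow)
  7-1-1 → 5
  7-3 → 4

0x456bd2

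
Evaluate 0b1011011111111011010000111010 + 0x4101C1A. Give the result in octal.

0o1743750124

0b1011011111111011010000111010 = 0o1337732072 in octal.
0x4101C1A = 0o404016032 in octal.
Add column by column in base 8, right to left:
  2+2 = 4
  7+3 = 2 carry 1
  0+0+1 = 1
  2+6 = 0 carry 1
  3+1+1 = 5
  7+0 = 7
  7+4 = 3 carry 1
  3+0+1 = 4
  3+4 = 7
  1+0 = 1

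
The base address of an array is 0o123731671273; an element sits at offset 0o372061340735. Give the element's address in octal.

0o516013232230

Add column by column in base 8, right to left:
  3+5 = 0 carry 1
  7+3+1 = 3 carry 1
  2+7+1 = 2 carry 1
  1+0+1 = 2
  7+4 = 3 carry 1
  6+3+1 = 2 carry 1
  1+1+1 = 3
  3+6 = 1 carry 1
  7+0+1 = 0 carry 1
  3+2+1 = 6
  2+7 = 1 carry 1
  1+3+1 = 5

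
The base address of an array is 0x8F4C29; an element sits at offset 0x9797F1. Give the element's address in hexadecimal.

0x126E41A

Add column by column in base 16, right to left:
  9+1 = A
  2+F = 1 carry 1
  C+7+1 = 4 carry 1
  4+9+1 = E
  F+7 = 6 carry 1
  8+9+1 = 2 carry 1
  final carry 1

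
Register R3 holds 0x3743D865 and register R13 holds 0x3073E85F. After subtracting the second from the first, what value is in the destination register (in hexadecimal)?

0x6CFF006

Subtract column by column in base 16:
  5-F → 6 (borrow)
  6-5-1 → 0
  8-8 → 0
  D-E → F (borrow)
  3-3-1 → F (borrow)
  4-7-1 → C (borrow)
  7-0-1 → 6
  3-3 → 0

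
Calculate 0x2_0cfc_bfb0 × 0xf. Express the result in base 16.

0x1ec2cf3b50

Multiply each base-16 digit by 15, carrying:
  0×15 = 0 → write 0
  b×15 = 165 → write 5 carry 10
  f×15+10 = 235 → write b carry 14
  b×15+14 = 179 → write 3 carry 11
  c×15+11 = 191 → write f carry 11
  f×15+11 = 236 → write c carry 14
  c×15+14 = 194 → write 2 carry 12
  0×15+12 = 12 → write c
  2×15 = 30 → write e carry 1
  remaining carry: 1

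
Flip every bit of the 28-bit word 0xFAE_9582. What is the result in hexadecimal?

0x0516A7D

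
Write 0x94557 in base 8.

Expand each hex digit to 4 bits: 9=1001 4=0100 5=0101 5=0101 7=0111.
Group the bits in threes: 010 010 100 010 101 010 111 → 2242527.

0o2242527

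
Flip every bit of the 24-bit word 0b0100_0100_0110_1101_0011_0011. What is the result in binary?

0b101110111001001011001100

Invert each bit: 010001000110110100110011 → 101110111001001011001100.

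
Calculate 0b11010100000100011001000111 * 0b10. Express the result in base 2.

Multiply each base-2 digit by 2, carrying:
  1×2 = 2 → write 0 carry 1
  1×2+1 = 3 → write 1 carry 1
  1×2+1 = 3 → write 1 carry 1
  0×2+1 = 1 → write 1
  0×2 = 0 → write 0
  0×2 = 0 → write 0
  1×2 = 2 → write 0 carry 1
  0×2+1 = 1 → write 1
  0×2 = 0 → write 0
  1×2 = 2 → write 0 carry 1
  1×2+1 = 3 → write 1 carry 1
  0×2+1 = 1 → write 1
  0×2 = 0 → write 0
  0×2 = 0 → write 0
  1×2 = 2 → write 0 carry 1
  0×2+1 = 1 → write 1
  0×2 = 0 → write 0
  0×2 = 0 → write 0
  0×2 = 0 → write 0
  0×2 = 0 → write 0
  1×2 = 2 → write 0 carry 1
  0×2+1 = 1 → write 1
  1×2 = 2 → write 0 carry 1
  0×2+1 = 1 → write 1
  1×2 = 2 → write 0 carry 1
  1×2+1 = 3 → write 1 carry 1
  remaining carry: 1

0b110101000001000110010001110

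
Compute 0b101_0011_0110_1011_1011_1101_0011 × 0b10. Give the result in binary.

Multiply each base-2 digit by 2, carrying:
  1×2 = 2 → write 0 carry 1
  1×2+1 = 3 → write 1 carry 1
  0×2+1 = 1 → write 1
  0×2 = 0 → write 0
  1×2 = 2 → write 0 carry 1
  0×2+1 = 1 → write 1
  1×2 = 2 → write 0 carry 1
  1×2+1 = 3 → write 1 carry 1
  1×2+1 = 3 → write 1 carry 1
  1×2+1 = 3 → write 1 carry 1
  0×2+1 = 1 → write 1
  1×2 = 2 → write 0 carry 1
  1×2+1 = 3 → write 1 carry 1
  1×2+1 = 3 → write 1 carry 1
  0×2+1 = 1 → write 1
  1×2 = 2 → write 0 carry 1
  0×2+1 = 1 → write 1
  1×2 = 2 → write 0 carry 1
  1×2+1 = 3 → write 1 carry 1
  0×2+1 = 1 → write 1
  1×2 = 2 → write 0 carry 1
  1×2+1 = 3 → write 1 carry 1
  0×2+1 = 1 → write 1
  0×2 = 0 → write 0
  1×2 = 2 → write 0 carry 1
  0×2+1 = 1 → write 1
  1×2 = 2 → write 0 carry 1
  remaining carry: 1

0b1010011011010111011110100110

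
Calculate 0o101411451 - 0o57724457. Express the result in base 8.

0o21464772

Subtract column by column in base 8:
  1-7 → 2 (borrow)
  5-5-1 → 7 (borrow)
  4-4-1 → 7 (borrow)
  1-4-1 → 4 (borrow)
  1-2-1 → 6 (borrow)
  4-7-1 → 4 (borrow)
  1-7-1 → 1 (borrow)
  0-5-1 → 2 (borrow)
  1-0-1 → 0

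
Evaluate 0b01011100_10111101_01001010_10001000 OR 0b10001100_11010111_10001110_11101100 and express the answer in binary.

0b11011100111111111100111011101100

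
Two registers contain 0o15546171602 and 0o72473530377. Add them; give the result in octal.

0o110241722201

Add column by column in base 8, right to left:
  2+7 = 1 carry 1
  0+7+1 = 0 carry 1
  6+3+1 = 2 carry 1
  1+0+1 = 2
  7+3 = 2 carry 1
  1+5+1 = 7
  6+3 = 1 carry 1
  4+7+1 = 4 carry 1
  5+4+1 = 2 carry 1
  5+2+1 = 0 carry 1
  1+7+1 = 1 carry 1
  final carry 1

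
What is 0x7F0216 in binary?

0b11111110000001000010110

Expand each hex digit to 4 bits: 7=0111 F=1111 0=0000 2=0010 1=0001 6=0110.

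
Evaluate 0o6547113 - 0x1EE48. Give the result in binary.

0o6547113 = 0b110101100111001001011 in binary.
0x1EE48 = 0b11110111001001000 in binary.
Subtract column by column in base 2:
  1-0 → 1
  1-0 → 1
  0-0 → 0
  1-1 → 0
  0-0 → 0
  0-0 → 0
  1-1 → 0
  0-0 → 0
  0-0 → 0
  1-1 → 0
  1-1 → 0
  1-1 → 0
  0-0 → 0
  0-1 → 1 (borrow)
  1-1-1 → 1 (borrow)
  1-1-1 → 1 (borrow)
  0-1-1 → 0 (borrow)
  1-0-1 → 0
  0-0 → 0
  1-0 → 1
  1-0 → 1

0b110001110000000000011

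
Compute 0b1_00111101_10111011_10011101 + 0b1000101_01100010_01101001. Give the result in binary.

0b1100000110001111000000110

Add column by column in base 2, right to left:
  1+1 = 0 carry 1
  0+0+1 = 1
  1+0 = 1
  1+1 = 0 carry 1
  1+0+1 = 0 carry 1
  0+1+1 = 0 carry 1
  0+1+1 = 0 carry 1
  1+0+1 = 0 carry 1
  1+0+1 = 0 carry 1
  1+1+1 = 1 carry 1
  0+0+1 = 1
  1+0 = 1
  1+0 = 1
  1+1 = 0 carry 1
  0+1+1 = 0 carry 1
  1+0+1 = 0 carry 1
  1+1+1 = 1 carry 1
  0+0+1 = 1
  1+1 = 0 carry 1
  1+0+1 = 0 carry 1
  1+0+1 = 0 carry 1
  1+0+1 = 0 carry 1
  0+1+1 = 0 carry 1
  0+0+1 = 1
  1+0 = 1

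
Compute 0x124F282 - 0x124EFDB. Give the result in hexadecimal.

0x2A7

Subtract column by column in base 16:
  2-B → 7 (borrow)
  8-D-1 → A (borrow)
  2-F-1 → 2 (borrow)
  F-E-1 → 0
  4-4 → 0
  2-2 → 0
  1-1 → 0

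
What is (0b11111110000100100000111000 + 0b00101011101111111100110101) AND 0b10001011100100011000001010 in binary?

Add column by column in base 2, right to left:
  0+1 = 1
  0+0 = 0
  0+1 = 1
  1+0 = 1
  1+1 = 0 carry 1
  1+1+1 = 1 carry 1
  0+0+1 = 1
  0+0 = 0
  0+1 = 1
  0+1 = 1
  0+1 = 1
  1+1 = 0 carry 1
  0+1+1 = 0 carry 1
  0+1+1 = 0 carry 1
  1+1+1 = 1 carry 1
  0+1+1 = 0 carry 1
  0+0+1 = 1
  0+1 = 1
  0+1 = 1
  1+1 = 0 carry 1
  1+0+1 = 0 carry 1
  1+1+1 = 1 carry 1
  1+0+1 = 0 carry 1
  1+1+1 = 1 carry 1
  1+0+1 = 0 carry 1
  1+0+1 = 0 carry 1
  final carry 1
Sum = 0b100101001110100011101101101; now AND with 0b10001011100100011000001010:
  100101001110100011101101101
& 010001011100100011000001010
= 000001001100100011000001000

0b1001100100011000001000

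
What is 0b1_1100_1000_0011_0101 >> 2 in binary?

0b111001000001101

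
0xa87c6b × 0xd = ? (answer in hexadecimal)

0x88e516f

Multiply each base-16 digit by 13, carrying:
  b×13 = 143 → write f carry 8
  6×13+8 = 86 → write 6 carry 5
  c×13+5 = 161 → write 1 carry 10
  7×13+10 = 101 → write 5 carry 6
  8×13+6 = 110 → write e carry 6
  a×13+6 = 136 → write 8 carry 8
  remaining carry: 8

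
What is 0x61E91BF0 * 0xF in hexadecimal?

0x5BCA8A310

Multiply each base-16 digit by 15, carrying:
  0×15 = 0 → write 0
  F×15 = 225 → write 1 carry 14
  B×15+14 = 179 → write 3 carry 11
  1×15+11 = 26 → write A carry 1
  9×15+1 = 136 → write 8 carry 8
  E×15+8 = 218 → write A carry 13
  1×15+13 = 28 → write C carry 1
  6×15+1 = 91 → write B carry 5
  remaining carry: 5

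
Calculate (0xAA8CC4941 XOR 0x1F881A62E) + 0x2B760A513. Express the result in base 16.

0xE07AE9482

First 0xAA8CC4941 XOR 0x1F881A62E = 0xB504DEF6F.
Add column by column in base 16, right to left:
  F+3 = 2 carry 1
  6+1+1 = 8
  F+5 = 4 carry 1
  E+A+1 = 9 carry 1
  D+0+1 = E
  4+6 = A
  0+7 = 7
  5+B = 0 carry 1
  B+2+1 = E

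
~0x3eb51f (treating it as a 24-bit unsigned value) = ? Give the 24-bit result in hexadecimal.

0xc14ae0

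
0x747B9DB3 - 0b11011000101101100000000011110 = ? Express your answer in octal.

0o13131156625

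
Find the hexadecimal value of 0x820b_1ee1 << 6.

0x2082c7b840

6 bits is not a whole number of base-16 digits; in binary: 10000010000010110001111011100001 << 6 = 10000010000010110001111011100001000000.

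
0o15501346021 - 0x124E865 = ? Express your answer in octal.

0x124E865 = 0o111164145 in octal.
Subtract column by column in base 8:
  1-5 → 4 (borrow)
  2-4-1 → 5 (borrow)
  0-1-1 → 6 (borrow)
  6-4-1 → 1
  4-6 → 6 (borrow)
  3-1-1 → 1
  1-1 → 0
  0-1 → 7 (borrow)
  5-1-1 → 3
  5-0 → 5
  1-0 → 1

0o15370161654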